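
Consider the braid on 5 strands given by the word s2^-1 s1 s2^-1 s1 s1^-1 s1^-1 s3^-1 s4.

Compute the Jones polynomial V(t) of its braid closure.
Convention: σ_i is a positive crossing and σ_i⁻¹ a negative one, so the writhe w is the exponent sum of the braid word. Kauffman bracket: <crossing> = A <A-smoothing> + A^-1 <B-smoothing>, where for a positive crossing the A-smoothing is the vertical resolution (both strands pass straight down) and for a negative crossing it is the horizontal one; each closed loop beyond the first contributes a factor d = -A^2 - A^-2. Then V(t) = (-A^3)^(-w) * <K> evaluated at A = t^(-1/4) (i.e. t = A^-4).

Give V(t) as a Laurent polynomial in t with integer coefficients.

1

Derivation:
The presented braid s2^-1 s1 s2^-1 s1 s1^-1 s1^-1 s3^-1 s4 on 5 strands reduces by inverse Markov moves (closure unchanged at each step):
  Destabilize: the word has the form β·s4 where s4 occurs only as the final letter (β ∈ B_4); drop it and the last strand → 4 strands.
Reduced to β = s2^-1 s1 s2^-1 s1 s1^-1 s1^-1 s3^-1 on 4 strands, 7 crossings.
Compute on β:
First cancel adjacent σ_i σ_i⁻¹ pairs (Reidemeister II — same braid, same closure): s2^-1 s1 s2^-1 s1 s1^-1 s1^-1 s3^-1 → s2^-1 s1 s2^-1 s1^-1 s3^-1.
Braid: s2^-1 s1 s2^-1 s1^-1 s3^-1 on 4 strands, 5 crossings.
Writhe w = (#positive) - (#negative) = 1 - 4 = -3.
State-sum expansion of <K>. There are 2^5 = 32 states.
Each crossing splits two ways (0=vertical, 1=horizontal). The state's weight is A^(#A-smoothings - #B-smoothings) * d^(loops - 1).
  state 00000: A-exp=-3, loops=4, term = A^-3 * d^3
  state 00001: A-exp=-1, loops=3, term = A^-1 * d^2
  state 00010: A-exp=-1, loops=3, term = A^-1 * d^2
  state 00011: A-exp=+1, loops=2, term = A^1 * d^1
  state 00100: A-exp=-1, loops=3, term = A^-1 * d^2
  state 00101: A-exp=+1, loops=2, term = A^1 * d^1
  state 00110: A-exp=+1, loops=2, term = A^1 * d^1
  state 00111: A-exp=+3, loops=1, term = A^3 * d^0
  state 01000: A-exp=-5, loops=3, term = A^-5 * d^2
  state 01001: A-exp=-3, loops=2, term = A^-3 * d^1
  state 01010: A-exp=-3, loops=4, term = A^-3 * d^3
  state 01011: A-exp=-1, loops=3, term = A^-1 * d^2
  state 01100: A-exp=-3, loops=2, term = A^-3 * d^1
  state 01101: A-exp=-1, loops=1, term = A^-1 * d^0
  state 01110: A-exp=-1, loops=3, term = A^-1 * d^2
  state 01111: A-exp=+1, loops=2, term = A^1 * d^1
  state 10000: A-exp=-1, loops=3, term = A^-1 * d^2
  state 10001: A-exp=+1, loops=2, term = A^1 * d^1
  state 10010: A-exp=+1, loops=2, term = A^1 * d^1
  state 10011: A-exp=+3, loops=1, term = A^3 * d^0
  state 10100: A-exp=+1, loops=4, term = A^1 * d^3
  state 10101: A-exp=+3, loops=3, term = A^3 * d^2
  state 10110: A-exp=+3, loops=3, term = A^3 * d^2
  state 10111: A-exp=+5, loops=2, term = A^5 * d^1
  state 11000: A-exp=-3, loops=2, term = A^-3 * d^1
  state 11001: A-exp=-1, loops=1, term = A^-1 * d^0
  state 11010: A-exp=-1, loops=3, term = A^-1 * d^2
  state 11011: A-exp=+1, loops=2, term = A^1 * d^1
  state 11100: A-exp=-1, loops=3, term = A^-1 * d^2
  state 11101: A-exp=+1, loops=2, term = A^1 * d^1
  state 11110: A-exp=+1, loops=2, term = A^1 * d^1
  state 11111: A-exp=+3, loops=1, term = A^3 * d^0
Collect the terms by A-exponent (count of states per loop number):
Powers of d = -A^2 - A^-2: d^2 = A^4 + 2 + A^-4; d^3 = -A^6 - 3*A^2 - 3*A^-2 - A^-6.
  A^5 * (d) = -A^7 - A^3
  A^3 * (3 + 2*d^2) = 2*A^7 + 7*A^3 + 2*A^-1
  A^1 * (9*d + d^3) = -A^7 - 12*A^3 - 12*A^-1 - A^-5
  A^-1 * (2 + 8*d^2) = 8*A^3 + 18*A^-1 + 8*A^-5
  A^-3 * (3*d + 2*d^3) = -2*A^3 - 9*A^-1 - 9*A^-5 - 2*A^-9
  A^-5 * (d^2) = A^-1 + 2*A^-5 + A^-9
Summing the groups: <K> = -A^-9
Normalise by the writhe: (-A^3)^(-w) = (-A^3)^(3) = -A^9, so f(A) = -A^9 * <K> = 1.
Substitute A = t^(-1/4), i.e. A^e → t^(-e/4): V(t) = 1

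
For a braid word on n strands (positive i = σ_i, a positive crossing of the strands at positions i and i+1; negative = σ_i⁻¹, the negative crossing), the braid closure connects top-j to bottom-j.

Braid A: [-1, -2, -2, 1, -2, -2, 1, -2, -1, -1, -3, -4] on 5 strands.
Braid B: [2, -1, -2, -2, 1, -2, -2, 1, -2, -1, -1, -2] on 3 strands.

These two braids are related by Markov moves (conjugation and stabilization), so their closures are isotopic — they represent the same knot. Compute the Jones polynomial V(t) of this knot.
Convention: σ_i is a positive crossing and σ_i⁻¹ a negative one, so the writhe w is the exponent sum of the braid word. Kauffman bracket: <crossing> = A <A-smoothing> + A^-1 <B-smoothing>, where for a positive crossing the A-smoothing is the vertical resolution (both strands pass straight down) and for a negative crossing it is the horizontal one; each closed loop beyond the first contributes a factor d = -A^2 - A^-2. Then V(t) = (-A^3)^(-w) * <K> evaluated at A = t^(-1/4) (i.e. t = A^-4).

Markov-equivalent braids have isotopic closures, hence identical knot invariants. Strip the Markov moves from each word to reach a common short braid β, then compute V(t) once on β.
Braid A: s1^-1 s2^-1 s2^-1 s1 s2^-1 s2^-1 s1 s2^-1 s1^-1 s1^-1 s3^-1 s4^-1 on 5 strands reduces by inverse Markov moves (closure unchanged at each step):
  Destabilize: the word has the form β·s4^-1 where s4^-1 occurs only as the final letter (β ∈ B_4); drop it and the last strand → 4 strands.
  Destabilize: the word has the form β·s3^-1 where s3^-1 occurs only as the final letter (β ∈ B_3); drop it and the last strand → 3 strands.
Reduced to β = s1^-1 s2^-1 s2^-1 s1 s2^-1 s2^-1 s1 s2^-1 s1^-1 s1^-1 on 3 strands, 10 crossings.
Braid B: s2 s1^-1 s2^-1 s2^-1 s1 s2^-1 s2^-1 s1 s2^-1 s1^-1 s1^-1 s2^-1 on 3 strands reduces by inverse Markov moves (closure unchanged at each step):
  Deconjugate: the word is γ·β·γ⁻¹ with γ = s2 (prefix) and γ⁻¹ = s2^-1 (suffix); strip both.
Reduced to β = s1^-1 s2^-1 s2^-1 s1 s2^-1 s2^-1 s1 s2^-1 s1^-1 s1^-1 on 3 strands, 10 crossings.
Both give the same β = s1^-1 s2^-1 s2^-1 s1 s2^-1 s2^-1 s1 s2^-1 s1^-1 s1^-1 on 3 strands, so one state sum suffices:
Braid: s1^-1 s2^-1 s2^-1 s1 s2^-1 s2^-1 s1 s2^-1 s1^-1 s1^-1 on 3 strands, 10 crossings.
Writhe w = (#positive) - (#negative) = 2 - 8 = -6.
State-sum expansion of <K>. There are 2^10 = 1024 states.
For each crossing: s=0 is the vertical smoothing, s=1 horizontal. Crossing k contributes A^(sign_k * (1 - 2*s_k)); loop factor d = -A^2 - A^-2.
Tabulate the states by total A-exponent and number of loops L (A-exp: L × count):
  A^10: L=7 ×1
  A^8: L=6 ×10
  A^6: L=5 ×44, L=7 ×1
  A^4: L=4 ×110, L=6 ×10
  A^2: L=3 ×166, L=5 ×44
  A^0: L=2 ×144, L=4 ×106, L=6 ×2
  A^-2: L=1 ×57, L=3 ×140, L=5 ×13
  A^-4: L=2 ×91, L=4 ×28, L=6 ×1
  A^-6: L=1 ×16, L=3 ×26, L=5 ×3
  A^-8: L=2 ×7, L=4 ×3
  A^-10: L=3 ×1
Each group contributes A^e * Σ count * d^(L-1):
Powers of d = -A^2 - A^-2: d^2 = A^4 + 2 + A^-4; d^3 = -A^6 - 3*A^2 - 3*A^-2 - A^-6; d^4 = A^8 + 4*A^4 + 6 + 4*A^-4 + A^-8; d^5 = -A^10 - 5*A^6 - 10*A^2 - 10*A^-2 - 5*A^-6 - A^-10; d^6 = A^12 + 6*A^8 + 15*A^4 + 20 + 15*A^-4 + 6*A^-8 + A^-12.
  A^10 * (d^6) = A^22 + 6*A^18 + 15*A^14 + 20*A^10 + 15*A^6 + 6*A^2 + A^-2
  A^8 * (10*d^5) = -10*A^18 - 50*A^14 - 100*A^10 - 100*A^6 - 50*A^2 - 10*A^-2
  A^6 * (44*d^4 + d^6) = A^18 + 50*A^14 + 191*A^10 + 284*A^6 + 191*A^2 + 50*A^-2 + A^-6
  A^4 * (110*d^3 + 10*d^5) = -10*A^14 - 160*A^10 - 430*A^6 - 430*A^2 - 160*A^-2 - 10*A^-6
  A^2 * (166*d^2 + 44*d^4) = 44*A^10 + 342*A^6 + 596*A^2 + 342*A^-2 + 44*A^-6
  A^0 * (144*d + 106*d^3 + 2*d^5) = -2*A^10 - 116*A^6 - 482*A^2 - 482*A^-2 - 116*A^-6 - 2*A^-10
  A^-2 * (57 + 140*d^2 + 13*d^4) = 13*A^6 + 192*A^2 + 415*A^-2 + 192*A^-6 + 13*A^-10
  A^-4 * (91*d + 28*d^3 + d^5) = -A^6 - 33*A^2 - 185*A^-2 - 185*A^-6 - 33*A^-10 - A^-14
  A^-6 * (16 + 26*d^2 + 3*d^4) = 3*A^2 + 38*A^-2 + 86*A^-6 + 38*A^-10 + 3*A^-14
  A^-8 * (7*d + 3*d^3) = -3*A^-2 - 16*A^-6 - 16*A^-10 - 3*A^-14
  A^-10 * (d^2) = A^-6 + 2*A^-10 + A^-14
Summing the groups: <K> = A^22 - 3*A^18 + 5*A^14 - 7*A^10 + 7*A^6 - 7*A^2 + 6*A^-2 - 3*A^-6 + 2*A^-10
Normalise by the writhe: (-A^3)^(-w) = (-A^3)^(6) = A^18, so f(A) = A^18 * <K> = A^40 - 3*A^36 + 5*A^32 - 7*A^28 + 7*A^24 - 7*A^20 + 6*A^16 - 3*A^12 + 2*A^8.
Substitute A = t^(-1/4), i.e. A^e → t^(-e/4): V(t) = 2*t^-2 - 3*t^-3 + 6*t^-4 - 7*t^-5 + 7*t^-6 - 7*t^-7 + 5*t^-8 - 3*t^-9 + t^-10

Answer: 2*t^-2 - 3*t^-3 + 6*t^-4 - 7*t^-5 + 7*t^-6 - 7*t^-7 + 5*t^-8 - 3*t^-9 + t^-10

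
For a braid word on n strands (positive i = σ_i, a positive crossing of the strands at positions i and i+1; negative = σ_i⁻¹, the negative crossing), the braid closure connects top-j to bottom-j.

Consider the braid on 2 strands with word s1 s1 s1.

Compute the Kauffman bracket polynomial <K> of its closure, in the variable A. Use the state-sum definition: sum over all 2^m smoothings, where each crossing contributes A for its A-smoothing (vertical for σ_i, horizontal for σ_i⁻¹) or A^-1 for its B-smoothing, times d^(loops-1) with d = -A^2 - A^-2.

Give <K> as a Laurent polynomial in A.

Braid: s1 s1 s1 on 2 strands, 3 crossings.
Writhe w = (#positive) - (#negative) = 3 - 0 = 3.
State-sum expansion of <K>. There are 2^3 = 8 states.
Smooth each crossing (0=||, 1=⌣⌢); contribution A^(Σ sign_k(1-2s_k)) * d^(L-1).
  state 000: A-exp=+3, loops=2, term = A^3 * d^1
  state 001: A-exp=+1, loops=1, term = A^1 * d^0
  state 010: A-exp=+1, loops=1, term = A^1 * d^0
  state 011: A-exp=-1, loops=2, term = A^-1 * d^1
  state 100: A-exp=+1, loops=1, term = A^1 * d^0
  state 101: A-exp=-1, loops=2, term = A^-1 * d^1
  state 110: A-exp=-1, loops=2, term = A^-1 * d^1
  state 111: A-exp=-3, loops=3, term = A^-3 * d^2
Collect the terms by A-exponent (count of states per loop number):
Powers of d = -A^2 - A^-2: d^2 = A^4 + 2 + A^-4.
  A^3 * (d) = -A^5 - A
  A^1 * (3) = 3*A
  A^-1 * (3*d) = -3*A - 3*A^-3
  A^-3 * (d^2) = A + 2*A^-3 + A^-7
Summing the groups: <K> = -A^5 - A^-3 + A^-7

Answer: -A^5 - A^-3 + A^-7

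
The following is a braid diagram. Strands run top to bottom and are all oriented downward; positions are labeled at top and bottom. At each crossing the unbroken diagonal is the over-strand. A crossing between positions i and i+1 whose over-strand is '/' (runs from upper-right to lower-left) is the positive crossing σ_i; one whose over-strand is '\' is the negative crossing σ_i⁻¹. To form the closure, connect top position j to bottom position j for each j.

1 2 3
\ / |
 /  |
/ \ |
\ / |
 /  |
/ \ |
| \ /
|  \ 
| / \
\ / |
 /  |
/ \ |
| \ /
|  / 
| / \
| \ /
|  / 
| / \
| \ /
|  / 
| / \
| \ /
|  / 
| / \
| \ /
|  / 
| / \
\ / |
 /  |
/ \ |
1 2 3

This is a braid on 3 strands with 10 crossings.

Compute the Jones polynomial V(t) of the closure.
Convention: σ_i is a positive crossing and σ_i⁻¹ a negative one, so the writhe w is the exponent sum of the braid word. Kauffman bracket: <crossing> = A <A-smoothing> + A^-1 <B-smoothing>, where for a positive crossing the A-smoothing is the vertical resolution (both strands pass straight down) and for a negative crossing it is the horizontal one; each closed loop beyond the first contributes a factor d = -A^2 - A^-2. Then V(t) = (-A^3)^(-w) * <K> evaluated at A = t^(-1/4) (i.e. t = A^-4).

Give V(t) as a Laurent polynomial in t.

-t^12 + 2*t^11 - 4*t^10 + 5*t^9 - 5*t^8 + 5*t^7 - 4*t^6 + 3*t^5 - t^4 + t^3

Derivation:
Reading the diagram top to bottom ('/'-over between positions i,i+1 = s_i, '\'-over = s_i^-1): braid word = s1 s1 s2^-1 s1 s2 s2 s2 s2 s2 s1.
Braid: s1 s1 s2^-1 s1 s2 s2 s2 s2 s2 s1 on 3 strands, 10 crossings.
Writhe w = (#positive) - (#negative) = 9 - 1 = 8.
Computing the Kauffman bracket via state sum. There are 2^10 = 1024 states.
Smooth each crossing (0=||, 1=⌣⌢); contribution A^(Σ sign_k(1-2s_k)) * d^(L-1).
Tabulate the states by total A-exponent and number of loops L (A-exp: L × count):
  A^10: L=2 ×1
  A^8: L=1 ×4, L=3 ×6
  A^6: L=2 ×35, L=4 ×10
  A^4: L=1 ×35, L=3 ×75, L=5 ×10
  A^2: L=2 ×115, L=4 ×90, L=6 ×5
  A^0: L=3 ×185, L=5 ×66, L=7 ×1
  A^-2: L=4 ×180, L=6 ×30
  A^-4: L=5 ×112, L=7 ×8
  A^-6: L=6 ×44, L=8 ×1
  A^-8: L=7 ×10
  A^-10: L=8 ×1
Each group contributes A^e * Σ count * d^(L-1):
Powers of d = -A^2 - A^-2: d^2 = A^4 + 2 + A^-4; d^3 = -A^6 - 3*A^2 - 3*A^-2 - A^-6; d^4 = A^8 + 4*A^4 + 6 + 4*A^-4 + A^-8; d^5 = -A^10 - 5*A^6 - 10*A^2 - 10*A^-2 - 5*A^-6 - A^-10; d^6 = A^12 + 6*A^8 + 15*A^4 + 20 + 15*A^-4 + 6*A^-8 + A^-12; d^7 = -A^14 - 7*A^10 - 21*A^6 - 35*A^2 - 35*A^-2 - 21*A^-6 - 7*A^-10 - A^-14.
  A^10 * (d) = -A^12 - A^8
  A^8 * (4 + 6*d^2) = 6*A^12 + 16*A^8 + 6*A^4
  A^6 * (35*d + 10*d^3) = -10*A^12 - 65*A^8 - 65*A^4 - 10
  A^4 * (35 + 75*d^2 + 10*d^4) = 10*A^12 + 115*A^8 + 245*A^4 + 115 + 10*A^-4
  A^2 * (115*d + 90*d^3 + 5*d^5) = -5*A^12 - 115*A^8 - 435*A^4 - 435 - 115*A^-4 - 5*A^-8
  A^0 * (185*d^2 + 66*d^4 + d^6) = A^12 + 72*A^8 + 464*A^4 + 786 + 464*A^-4 + 72*A^-8 + A^-12
  A^-2 * (180*d^3 + 30*d^5) = -30*A^8 - 330*A^4 - 840 - 840*A^-4 - 330*A^-8 - 30*A^-12
  A^-4 * (112*d^4 + 8*d^6) = 8*A^8 + 160*A^4 + 568 + 832*A^-4 + 568*A^-8 + 160*A^-12 + 8*A^-16
  A^-6 * (44*d^5 + d^7) = -A^8 - 51*A^4 - 241 - 475*A^-4 - 475*A^-8 - 241*A^-12 - 51*A^-16 - A^-20
  A^-8 * (10*d^6) = 10*A^4 + 60 + 150*A^-4 + 200*A^-8 + 150*A^-12 + 60*A^-16 + 10*A^-20
  A^-10 * (d^7) = -A^4 - 7 - 21*A^-4 - 35*A^-8 - 35*A^-12 - 21*A^-16 - 7*A^-20 - A^-24
Summing the groups: <K> = A^12 - A^8 + 3*A^4 - 4 + 5*A^-4 - 5*A^-8 + 5*A^-12 - 4*A^-16 + 2*A^-20 - A^-24
Normalise by the writhe: (-A^3)^(-w) = (-A^3)^(-8) = A^-24, so f(A) = A^-24 * <K> = A^-12 - A^-16 + 3*A^-20 - 4*A^-24 + 5*A^-28 - 5*A^-32 + 5*A^-36 - 4*A^-40 + 2*A^-44 - A^-48.
Substitute A = t^(-1/4), i.e. A^e → t^(-e/4): V(t) = -t^12 + 2*t^11 - 4*t^10 + 5*t^9 - 5*t^8 + 5*t^7 - 4*t^6 + 3*t^5 - t^4 + t^3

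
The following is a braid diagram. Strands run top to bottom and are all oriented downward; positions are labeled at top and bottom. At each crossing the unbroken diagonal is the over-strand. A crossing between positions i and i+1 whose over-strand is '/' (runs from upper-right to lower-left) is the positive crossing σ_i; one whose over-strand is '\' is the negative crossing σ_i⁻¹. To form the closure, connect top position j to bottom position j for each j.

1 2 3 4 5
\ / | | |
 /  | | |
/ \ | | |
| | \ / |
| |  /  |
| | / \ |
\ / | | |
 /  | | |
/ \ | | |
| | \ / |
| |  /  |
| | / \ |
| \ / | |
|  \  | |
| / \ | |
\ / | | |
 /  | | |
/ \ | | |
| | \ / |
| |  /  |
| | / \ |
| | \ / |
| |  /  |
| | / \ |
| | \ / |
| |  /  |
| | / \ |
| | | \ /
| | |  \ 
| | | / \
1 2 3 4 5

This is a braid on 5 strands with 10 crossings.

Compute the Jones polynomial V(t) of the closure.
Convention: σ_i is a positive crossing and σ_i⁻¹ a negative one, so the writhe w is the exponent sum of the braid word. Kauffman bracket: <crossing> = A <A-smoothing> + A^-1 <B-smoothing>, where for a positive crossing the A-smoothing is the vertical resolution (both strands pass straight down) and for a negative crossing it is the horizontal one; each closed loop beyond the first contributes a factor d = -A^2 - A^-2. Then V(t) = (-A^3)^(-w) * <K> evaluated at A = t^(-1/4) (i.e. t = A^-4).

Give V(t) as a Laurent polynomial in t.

Reading the diagram top to bottom ('/'-over between positions i,i+1 = s_i, '\'-over = s_i^-1): braid word = s1 s3 s1 s3 s2^-1 s1 s3 s3 s3 s4^-1.
The presented braid s1 s3 s1 s3 s2^-1 s1 s3 s3 s3 s4^-1 on 5 strands reduces by inverse Markov moves (closure unchanged at each step):
  Destabilize: the word has the form β·s4^-1 where s4^-1 occurs only as the final letter (β ∈ B_4); drop it and the last strand → 4 strands.
Reduced to β = s1 s3 s1 s3 s2^-1 s1 s3 s3 s3 on 4 strands, 9 crossings.
Compute on β:
Braid: s1 s3 s1 s3 s2^-1 s1 s3 s3 s3 on 4 strands, 9 crossings.
Writhe w = (#positive) - (#negative) = 8 - 1 = 7.
Enumerate smoothing states for the bracket polynomial. There are 2^9 = 512 states.
Each crossing splits two ways (0=vertical, 1=horizontal). The state's weight is A^(#A-smoothings - #B-smoothings) * d^(loops - 1).
Tabulate the states by total A-exponent and number of loops L (A-exp: L × count):
  A^9: L=3 ×1
  A^7: L=2 ×8, L=4 ×1
  A^5: L=1 ×15, L=3 ×21
  A^3: L=2 ×60, L=4 ×24
  A^1: L=3 ×110, L=5 ×16
  A^-1: L=4 ×120, L=6 ×6
  A^-3: L=5 ×83, L=7 ×1
  A^-5: L=6 ×36
  A^-7: L=7 ×9
  A^-9: L=8 ×1
Each group contributes A^e * Σ count * d^(L-1):
Powers of d = -A^2 - A^-2: d^2 = A^4 + 2 + A^-4; d^3 = -A^6 - 3*A^2 - 3*A^-2 - A^-6; d^4 = A^8 + 4*A^4 + 6 + 4*A^-4 + A^-8; d^5 = -A^10 - 5*A^6 - 10*A^2 - 10*A^-2 - 5*A^-6 - A^-10; d^6 = A^12 + 6*A^8 + 15*A^4 + 20 + 15*A^-4 + 6*A^-8 + A^-12; d^7 = -A^14 - 7*A^10 - 21*A^6 - 35*A^2 - 35*A^-2 - 21*A^-6 - 7*A^-10 - A^-14.
  A^9 * (d^2) = A^13 + 2*A^9 + A^5
  A^7 * (8*d + d^3) = -A^13 - 11*A^9 - 11*A^5 - A
  A^5 * (15 + 21*d^2) = 21*A^9 + 57*A^5 + 21*A
  A^3 * (60*d + 24*d^3) = -24*A^9 - 132*A^5 - 132*A - 24*A^-3
  A^1 * (110*d^2 + 16*d^4) = 16*A^9 + 174*A^5 + 316*A + 174*A^-3 + 16*A^-7
  A^-1 * (120*d^3 + 6*d^5) = -6*A^9 - 150*A^5 - 420*A - 420*A^-3 - 150*A^-7 - 6*A^-11
  A^-3 * (83*d^4 + d^6) = A^9 + 89*A^5 + 347*A + 518*A^-3 + 347*A^-7 + 89*A^-11 + A^-15
  A^-5 * (36*d^5) = -36*A^5 - 180*A - 360*A^-3 - 360*A^-7 - 180*A^-11 - 36*A^-15
  A^-7 * (9*d^6) = 9*A^5 + 54*A + 135*A^-3 + 180*A^-7 + 135*A^-11 + 54*A^-15 + 9*A^-19
  A^-9 * (d^7) = -A^5 - 7*A - 21*A^-3 - 35*A^-7 - 35*A^-11 - 21*A^-15 - 7*A^-19 - A^-23
Summing the groups: <K> = -A^9 - 2*A + 2*A^-3 - 2*A^-7 + 3*A^-11 - 2*A^-15 + 2*A^-19 - A^-23
Normalise by the writhe: (-A^3)^(-w) = (-A^3)^(-7) = -A^-21, so f(A) = -A^-21 * <K> = A^-12 + 2*A^-20 - 2*A^-24 + 2*A^-28 - 3*A^-32 + 2*A^-36 - 2*A^-40 + A^-44.
Substitute A = t^(-1/4), i.e. A^e → t^(-e/4): V(t) = t^11 - 2*t^10 + 2*t^9 - 3*t^8 + 2*t^7 - 2*t^6 + 2*t^5 + t^3

Answer: t^11 - 2*t^10 + 2*t^9 - 3*t^8 + 2*t^7 - 2*t^6 + 2*t^5 + t^3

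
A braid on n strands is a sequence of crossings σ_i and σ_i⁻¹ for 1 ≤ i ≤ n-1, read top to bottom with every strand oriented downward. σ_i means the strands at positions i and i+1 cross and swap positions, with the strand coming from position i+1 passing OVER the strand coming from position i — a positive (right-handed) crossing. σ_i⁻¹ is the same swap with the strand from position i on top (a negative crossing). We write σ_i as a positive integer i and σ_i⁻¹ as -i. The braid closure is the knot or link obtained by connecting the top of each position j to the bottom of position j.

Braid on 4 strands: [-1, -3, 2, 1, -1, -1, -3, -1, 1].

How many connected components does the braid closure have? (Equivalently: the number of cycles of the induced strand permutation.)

Track the strand permutation on 4 strands, starting from identity.
  step 1: s1^-1 swaps positions 1,2 -> [2 1 3 4]
  step 2: s3^-1 swaps positions 3,4 -> [2 1 4 3]
  step 3: s2 swaps positions 2,3 -> [2 4 1 3]
  step 4: s1 swaps positions 1,2 -> [4 2 1 3]
  step 5: s1^-1 swaps positions 1,2 -> [2 4 1 3]
  step 6: s1^-1 swaps positions 1,2 -> [4 2 1 3]
  step 7: s3^-1 swaps positions 3,4 -> [4 2 3 1]
  step 8: s1^-1 swaps positions 1,2 -> [2 4 3 1]
  step 9: s1 swaps positions 1,2 -> [4 2 3 1]
Final permutation (position -> original strand): [4 2 3 1]
Closure components = cycle count of this permutation = 3.

Answer: 3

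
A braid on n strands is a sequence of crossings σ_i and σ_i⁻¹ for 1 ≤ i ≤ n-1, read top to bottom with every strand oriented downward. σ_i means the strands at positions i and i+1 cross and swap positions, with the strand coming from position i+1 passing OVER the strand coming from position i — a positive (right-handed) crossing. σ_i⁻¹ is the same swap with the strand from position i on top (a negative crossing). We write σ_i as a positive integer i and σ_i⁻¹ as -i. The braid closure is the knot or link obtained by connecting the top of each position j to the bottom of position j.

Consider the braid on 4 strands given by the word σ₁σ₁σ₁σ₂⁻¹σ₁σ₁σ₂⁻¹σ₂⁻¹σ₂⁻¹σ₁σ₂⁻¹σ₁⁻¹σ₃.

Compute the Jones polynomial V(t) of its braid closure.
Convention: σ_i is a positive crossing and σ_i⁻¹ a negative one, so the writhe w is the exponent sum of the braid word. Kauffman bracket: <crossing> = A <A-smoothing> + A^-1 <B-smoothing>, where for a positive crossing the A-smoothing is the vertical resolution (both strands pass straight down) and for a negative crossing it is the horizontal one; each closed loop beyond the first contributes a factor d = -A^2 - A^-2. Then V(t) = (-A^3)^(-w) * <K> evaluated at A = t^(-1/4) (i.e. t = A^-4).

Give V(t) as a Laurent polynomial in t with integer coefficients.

-t^5 + 3*t^4 - 6*t^3 + 9*t^2 - 11*t + 13 - 11*t^-1 + 9*t^-2 - 6*t^-3 + 3*t^-4 - t^-5

Derivation:
The presented braid s1 s1 s1 s2^-1 s1 s1 s2^-1 s2^-1 s2^-1 s1 s2^-1 s1^-1 s3 on 4 strands reduces by inverse Markov moves (closure unchanged at each step):
  Destabilize: the word has the form β·s3 where s3 occurs only as the final letter (β ∈ B_3); drop it and the last strand → 3 strands.
  Deconjugate: the word is γ·β·γ⁻¹ with γ = s1 (prefix) and γ⁻¹ = s1^-1 (suffix); strip both.
Reduced to β = s1 s1 s2^-1 s1 s1 s2^-1 s2^-1 s2^-1 s1 s2^-1 on 3 strands, 10 crossings.
Compute on β:
Braid: s1 s1 s2^-1 s1 s1 s2^-1 s2^-1 s2^-1 s1 s2^-1 on 3 strands, 10 crossings.
Writhe w = (#positive) - (#negative) = 5 - 5 = 0.
State-sum expansion of <K>. There are 2^10 = 1024 states.
Each crossing splits two ways (0=vertical, 1=horizontal). The state's weight is A^(#A-smoothings - #B-smoothings) * d^(loops - 1).
Tabulate the states by total A-exponent and number of loops L (A-exp: L × count):
  A^10: L=6 ×1
  A^8: L=5 ×10
  A^6: L=4 ×43, L=6 ×2
  A^4: L=3 ×98, L=5 ×22
  A^2: L=2 ×121, L=4 ×83, L=6 ×6
  A^0: L=1 ×73, L=3 ×140, L=5 ×38, L=7 ×1
  A^-2: L=2 ×121, L=4 ×79, L=6 ×10
  A^-4: L=3 ×95, L=5 ×24, L=7 ×1
  A^-6: L=4 ×42, L=6 ×3
  A^-8: L=5 ×10
  A^-10: L=6 ×1
Each group contributes A^e * Σ count * d^(L-1):
Powers of d = -A^2 - A^-2: d^2 = A^4 + 2 + A^-4; d^3 = -A^6 - 3*A^2 - 3*A^-2 - A^-6; d^4 = A^8 + 4*A^4 + 6 + 4*A^-4 + A^-8; d^5 = -A^10 - 5*A^6 - 10*A^2 - 10*A^-2 - 5*A^-6 - A^-10; d^6 = A^12 + 6*A^8 + 15*A^4 + 20 + 15*A^-4 + 6*A^-8 + A^-12.
  A^10 * (d^5) = -A^20 - 5*A^16 - 10*A^12 - 10*A^8 - 5*A^4 - 1
  A^8 * (10*d^4) = 10*A^16 + 40*A^12 + 60*A^8 + 40*A^4 + 10
  A^6 * (43*d^3 + 2*d^5) = -2*A^16 - 53*A^12 - 149*A^8 - 149*A^4 - 53 - 2*A^-4
  A^4 * (98*d^2 + 22*d^4) = 22*A^12 + 186*A^8 + 328*A^4 + 186 + 22*A^-4
  A^2 * (121*d + 83*d^3 + 6*d^5) = -6*A^12 - 113*A^8 - 430*A^4 - 430 - 113*A^-4 - 6*A^-8
  A^0 * (73 + 140*d^2 + 38*d^4 + d^6) = A^12 + 44*A^8 + 307*A^4 + 601 + 307*A^-4 + 44*A^-8 + A^-12
  A^-2 * (121*d + 79*d^3 + 10*d^5) = -10*A^8 - 129*A^4 - 458 - 458*A^-4 - 129*A^-8 - 10*A^-12
  A^-4 * (95*d^2 + 24*d^4 + d^6) = A^8 + 30*A^4 + 206 + 354*A^-4 + 206*A^-8 + 30*A^-12 + A^-16
  A^-6 * (42*d^3 + 3*d^5) = -3*A^4 - 57 - 156*A^-4 - 156*A^-8 - 57*A^-12 - 3*A^-16
  A^-8 * (10*d^4) = 10 + 40*A^-4 + 60*A^-8 + 40*A^-12 + 10*A^-16
  A^-10 * (d^5) = -1 - 5*A^-4 - 10*A^-8 - 10*A^-12 - 5*A^-16 - A^-20
Summing the groups: <K> = -A^20 + 3*A^16 - 6*A^12 + 9*A^8 - 11*A^4 + 13 - 11*A^-4 + 9*A^-8 - 6*A^-12 + 3*A^-16 - A^-20
Normalise by the writhe: (-A^3)^(-w) = (-A^3)^(0) = 1, so f(A) = 1 * <K> = -A^20 + 3*A^16 - 6*A^12 + 9*A^8 - 11*A^4 + 13 - 11*A^-4 + 9*A^-8 - 6*A^-12 + 3*A^-16 - A^-20.
Substitute A = t^(-1/4), i.e. A^e → t^(-e/4): V(t) = -t^5 + 3*t^4 - 6*t^3 + 9*t^2 - 11*t + 13 - 11*t^-1 + 9*t^-2 - 6*t^-3 + 3*t^-4 - t^-5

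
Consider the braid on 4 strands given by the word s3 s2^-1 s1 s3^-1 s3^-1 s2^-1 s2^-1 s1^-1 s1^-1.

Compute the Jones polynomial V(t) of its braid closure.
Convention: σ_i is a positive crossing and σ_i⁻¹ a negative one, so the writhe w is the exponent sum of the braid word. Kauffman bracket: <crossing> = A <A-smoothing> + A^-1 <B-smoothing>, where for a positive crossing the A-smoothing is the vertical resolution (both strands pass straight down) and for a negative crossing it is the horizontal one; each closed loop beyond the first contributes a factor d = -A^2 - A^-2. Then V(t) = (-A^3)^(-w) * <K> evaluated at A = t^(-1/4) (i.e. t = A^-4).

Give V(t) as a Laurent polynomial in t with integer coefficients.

t^-1 - t^-2 + 2*t^-3 - 2*t^-4 + 2*t^-5 - t^-6 + t^-7 - t^-8

Derivation:
Braid: s3 s2^-1 s1 s3^-1 s3^-1 s2^-1 s2^-1 s1^-1 s1^-1 on 4 strands, 9 crossings.
Writhe w = (#positive) - (#negative) = 2 - 7 = -5.
Enumerate smoothing states for the bracket polynomial. There are 2^9 = 512 states.
For each crossing: s=0 is the vertical smoothing, s=1 horizontal. Crossing k contributes A^(sign_k * (1 - 2*s_k)); loop factor d = -A^2 - A^-2.
Tabulate the states by total A-exponent and number of loops L (A-exp: L × count):
  A^9: L=5 ×1
  A^7: L=4 ×9
  A^5: L=3 ×31, L=5 ×5
  A^3: L=2 ×48, L=4 ×35, L=6 ×1
  A^1: L=1 ×28, L=3 ×86, L=5 ×12
  A^-1: L=2 ×82, L=4 ×43, L=6 ×1
  A^-3: L=1 ×20, L=3 ×58, L=5 ×6
  A^-5: L=2 ×25, L=4 ×11
  A^-7: L=1 ×3, L=3 ×6
  A^-9: L=2 ×1
Each group contributes A^e * Σ count * d^(L-1):
Powers of d = -A^2 - A^-2: d^2 = A^4 + 2 + A^-4; d^3 = -A^6 - 3*A^2 - 3*A^-2 - A^-6; d^4 = A^8 + 4*A^4 + 6 + 4*A^-4 + A^-8; d^5 = -A^10 - 5*A^6 - 10*A^2 - 10*A^-2 - 5*A^-6 - A^-10.
  A^9 * (d^4) = A^17 + 4*A^13 + 6*A^9 + 4*A^5 + A
  A^7 * (9*d^3) = -9*A^13 - 27*A^9 - 27*A^5 - 9*A
  A^5 * (31*d^2 + 5*d^4) = 5*A^13 + 51*A^9 + 92*A^5 + 51*A + 5*A^-3
  A^3 * (48*d + 35*d^3 + d^5) = -A^13 - 40*A^9 - 163*A^5 - 163*A - 40*A^-3 - A^-7
  A^1 * (28 + 86*d^2 + 12*d^4) = 12*A^9 + 134*A^5 + 272*A + 134*A^-3 + 12*A^-7
  A^-1 * (82*d + 43*d^3 + d^5) = -A^9 - 48*A^5 - 221*A - 221*A^-3 - 48*A^-7 - A^-11
  A^-3 * (20 + 58*d^2 + 6*d^4) = 6*A^5 + 82*A + 172*A^-3 + 82*A^-7 + 6*A^-11
  A^-5 * (25*d + 11*d^3) = -11*A - 58*A^-3 - 58*A^-7 - 11*A^-11
  A^-7 * (3 + 6*d^2) = 6*A^-3 + 15*A^-7 + 6*A^-11
  A^-9 * (d) = -A^-7 - A^-11
Summing the groups: <K> = A^17 - A^13 + A^9 - 2*A^5 + 2*A - 2*A^-3 + A^-7 - A^-11
Normalise by the writhe: (-A^3)^(-w) = (-A^3)^(5) = -A^15, so f(A) = -A^15 * <K> = -A^32 + A^28 - A^24 + 2*A^20 - 2*A^16 + 2*A^12 - A^8 + A^4.
Substitute A = t^(-1/4), i.e. A^e → t^(-e/4): V(t) = t^-1 - t^-2 + 2*t^-3 - 2*t^-4 + 2*t^-5 - t^-6 + t^-7 - t^-8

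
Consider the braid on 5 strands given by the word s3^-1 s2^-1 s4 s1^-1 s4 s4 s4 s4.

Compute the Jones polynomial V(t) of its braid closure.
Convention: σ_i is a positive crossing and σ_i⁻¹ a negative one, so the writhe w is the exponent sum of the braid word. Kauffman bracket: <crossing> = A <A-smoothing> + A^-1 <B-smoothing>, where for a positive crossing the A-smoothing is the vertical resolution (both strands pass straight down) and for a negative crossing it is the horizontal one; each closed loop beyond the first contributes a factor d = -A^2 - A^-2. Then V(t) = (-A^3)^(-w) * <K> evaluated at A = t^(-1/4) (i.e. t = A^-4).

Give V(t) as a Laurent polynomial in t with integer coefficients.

-t^7 + t^6 - t^5 + t^4 + t^2

Derivation:
Braid: s3^-1 s2^-1 s4 s1^-1 s4 s4 s4 s4 on 5 strands, 8 crossings.
Writhe w = (#positive) - (#negative) = 5 - 3 = 2.
State-sum expansion of <K>. There are 2^8 = 256 states.
For each crossing: s=0 is the vertical smoothing, s=1 horizontal. Crossing k contributes A^(sign_k * (1 - 2*s_k)); loop factor d = -A^2 - A^-2.
Tabulate the states by total A-exponent and number of loops L (A-exp: L × count):
  A^8: L=2 ×1
  A^6: L=1 ×5, L=3 ×3
  A^4: L=2 ×25, L=4 ×3
  A^2: L=3 ×55, L=5 ×1
  A^0: L=4 ×70
  A^-2: L=5 ×56
  A^-4: L=6 ×28
  A^-6: L=7 ×8
  A^-8: L=8 ×1
Each group contributes A^e * Σ count * d^(L-1):
Powers of d = -A^2 - A^-2: d^2 = A^4 + 2 + A^-4; d^3 = -A^6 - 3*A^2 - 3*A^-2 - A^-6; d^4 = A^8 + 4*A^4 + 6 + 4*A^-4 + A^-8; d^5 = -A^10 - 5*A^6 - 10*A^2 - 10*A^-2 - 5*A^-6 - A^-10; d^6 = A^12 + 6*A^8 + 15*A^4 + 20 + 15*A^-4 + 6*A^-8 + A^-12; d^7 = -A^14 - 7*A^10 - 21*A^6 - 35*A^2 - 35*A^-2 - 21*A^-6 - 7*A^-10 - A^-14.
  A^8 * (d) = -A^10 - A^6
  A^6 * (5 + 3*d^2) = 3*A^10 + 11*A^6 + 3*A^2
  A^4 * (25*d + 3*d^3) = -3*A^10 - 34*A^6 - 34*A^2 - 3*A^-2
  A^2 * (55*d^2 + d^4) = A^10 + 59*A^6 + 116*A^2 + 59*A^-2 + A^-6
  A^0 * (70*d^3) = -70*A^6 - 210*A^2 - 210*A^-2 - 70*A^-6
  A^-2 * (56*d^4) = 56*A^6 + 224*A^2 + 336*A^-2 + 224*A^-6 + 56*A^-10
  A^-4 * (28*d^5) = -28*A^6 - 140*A^2 - 280*A^-2 - 280*A^-6 - 140*A^-10 - 28*A^-14
  A^-6 * (8*d^6) = 8*A^6 + 48*A^2 + 120*A^-2 + 160*A^-6 + 120*A^-10 + 48*A^-14 + 8*A^-18
  A^-8 * (d^7) = -A^6 - 7*A^2 - 21*A^-2 - 35*A^-6 - 35*A^-10 - 21*A^-14 - 7*A^-18 - A^-22
Summing the groups: <K> = A^-2 + A^-10 - A^-14 + A^-18 - A^-22
Normalise by the writhe: (-A^3)^(-w) = (-A^3)^(-2) = A^-6, so f(A) = A^-6 * <K> = A^-8 + A^-16 - A^-20 + A^-24 - A^-28.
Substitute A = t^(-1/4), i.e. A^e → t^(-e/4): V(t) = -t^7 + t^6 - t^5 + t^4 + t^2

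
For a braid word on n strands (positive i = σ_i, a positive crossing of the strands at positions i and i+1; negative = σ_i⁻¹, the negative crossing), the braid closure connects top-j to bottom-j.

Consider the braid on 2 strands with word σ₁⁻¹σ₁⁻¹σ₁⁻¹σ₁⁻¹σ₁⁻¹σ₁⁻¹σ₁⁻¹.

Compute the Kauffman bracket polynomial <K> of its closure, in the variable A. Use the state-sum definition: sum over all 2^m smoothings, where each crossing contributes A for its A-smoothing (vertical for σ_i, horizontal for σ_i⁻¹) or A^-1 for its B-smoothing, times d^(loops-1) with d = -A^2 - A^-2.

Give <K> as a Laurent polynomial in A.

A^19 - A^15 + A^11 - A^7 + A^3 - A^-1 - A^-9

Derivation:
Braid: s1^-1 s1^-1 s1^-1 s1^-1 s1^-1 s1^-1 s1^-1 on 2 strands, 7 crossings.
Writhe w = (#positive) - (#negative) = 0 - 7 = -7.
State-sum expansion of <K>. There are 2^7 = 128 states.
Each crossing splits two ways (0=vertical, 1=horizontal). The state's weight is A^(#A-smoothings - #B-smoothings) * d^(loops - 1).
Tabulate the states by total A-exponent and number of loops L (A-exp: L × count):
  A^7: L=7 ×1
  A^5: L=6 ×7
  A^3: L=5 ×21
  A^1: L=4 ×35
  A^-1: L=3 ×35
  A^-3: L=2 ×21
  A^-5: L=1 ×7
  A^-7: L=2 ×1
Each group contributes A^e * Σ count * d^(L-1):
Powers of d = -A^2 - A^-2: d^2 = A^4 + 2 + A^-4; d^3 = -A^6 - 3*A^2 - 3*A^-2 - A^-6; d^4 = A^8 + 4*A^4 + 6 + 4*A^-4 + A^-8; d^5 = -A^10 - 5*A^6 - 10*A^2 - 10*A^-2 - 5*A^-6 - A^-10; d^6 = A^12 + 6*A^8 + 15*A^4 + 20 + 15*A^-4 + 6*A^-8 + A^-12.
  A^7 * (d^6) = A^19 + 6*A^15 + 15*A^11 + 20*A^7 + 15*A^3 + 6*A^-1 + A^-5
  A^5 * (7*d^5) = -7*A^15 - 35*A^11 - 70*A^7 - 70*A^3 - 35*A^-1 - 7*A^-5
  A^3 * (21*d^4) = 21*A^11 + 84*A^7 + 126*A^3 + 84*A^-1 + 21*A^-5
  A^1 * (35*d^3) = -35*A^7 - 105*A^3 - 105*A^-1 - 35*A^-5
  A^-1 * (35*d^2) = 35*A^3 + 70*A^-1 + 35*A^-5
  A^-3 * (21*d) = -21*A^-1 - 21*A^-5
  A^-5 * (7) = 7*A^-5
  A^-7 * (d) = -A^-5 - A^-9
Summing the groups: <K> = A^19 - A^15 + A^11 - A^7 + A^3 - A^-1 - A^-9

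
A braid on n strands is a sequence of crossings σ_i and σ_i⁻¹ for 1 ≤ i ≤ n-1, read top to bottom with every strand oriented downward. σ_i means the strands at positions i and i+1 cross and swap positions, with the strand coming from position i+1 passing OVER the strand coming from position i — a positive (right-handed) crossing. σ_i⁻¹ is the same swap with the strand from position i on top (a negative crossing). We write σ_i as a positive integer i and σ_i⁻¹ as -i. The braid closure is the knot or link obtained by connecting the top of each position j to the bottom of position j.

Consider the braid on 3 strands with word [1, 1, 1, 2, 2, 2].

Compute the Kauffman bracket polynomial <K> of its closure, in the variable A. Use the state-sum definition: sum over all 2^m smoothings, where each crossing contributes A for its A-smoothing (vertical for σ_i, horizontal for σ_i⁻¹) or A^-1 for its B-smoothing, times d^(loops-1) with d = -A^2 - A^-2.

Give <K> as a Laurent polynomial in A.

A^10 + 2*A^2 - 2*A^-2 + A^-6 - 2*A^-10 + A^-14

Derivation:
Braid: s1 s1 s1 s2 s2 s2 on 3 strands, 6 crossings.
Writhe w = (#positive) - (#negative) = 6 - 0 = 6.
Computing the Kauffman bracket via state sum. There are 2^6 = 64 states.
Each crossing splits two ways (0=vertical, 1=horizontal). The state's weight is A^(#A-smoothings - #B-smoothings) * d^(loops - 1).
Tabulate the states by total A-exponent and number of loops L (A-exp: L × count):
  A^6: L=3 ×1
  A^4: L=2 ×6
  A^2: L=1 ×9, L=3 ×6
  A^0: L=2 ×18, L=4 ×2
  A^-2: L=3 ×15
  A^-4: L=4 ×6
  A^-6: L=5 ×1
Each group contributes A^e * Σ count * d^(L-1):
Powers of d = -A^2 - A^-2: d^2 = A^4 + 2 + A^-4; d^3 = -A^6 - 3*A^2 - 3*A^-2 - A^-6; d^4 = A^8 + 4*A^4 + 6 + 4*A^-4 + A^-8.
  A^6 * (d^2) = A^10 + 2*A^6 + A^2
  A^4 * (6*d) = -6*A^6 - 6*A^2
  A^2 * (9 + 6*d^2) = 6*A^6 + 21*A^2 + 6*A^-2
  A^0 * (18*d + 2*d^3) = -2*A^6 - 24*A^2 - 24*A^-2 - 2*A^-6
  A^-2 * (15*d^2) = 15*A^2 + 30*A^-2 + 15*A^-6
  A^-4 * (6*d^3) = -6*A^2 - 18*A^-2 - 18*A^-6 - 6*A^-10
  A^-6 * (d^4) = A^2 + 4*A^-2 + 6*A^-6 + 4*A^-10 + A^-14
Summing the groups: <K> = A^10 + 2*A^2 - 2*A^-2 + A^-6 - 2*A^-10 + A^-14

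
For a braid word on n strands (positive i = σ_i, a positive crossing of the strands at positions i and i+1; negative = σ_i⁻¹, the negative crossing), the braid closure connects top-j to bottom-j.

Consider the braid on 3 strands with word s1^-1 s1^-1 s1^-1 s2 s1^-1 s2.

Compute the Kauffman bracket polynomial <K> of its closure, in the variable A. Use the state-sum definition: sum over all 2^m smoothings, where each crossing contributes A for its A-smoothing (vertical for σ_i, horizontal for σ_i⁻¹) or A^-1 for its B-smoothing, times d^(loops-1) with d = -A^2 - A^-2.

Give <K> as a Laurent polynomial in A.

Braid: s1^-1 s1^-1 s1^-1 s2 s1^-1 s2 on 3 strands, 6 crossings.
Writhe w = (#positive) - (#negative) = 2 - 4 = -2.
Enumerate smoothing states for the bracket polynomial. There are 2^6 = 64 states.
Each crossing splits two ways (0=vertical, 1=horizontal). The state's weight is A^(#A-smoothings - #B-smoothings) * d^(loops - 1).
Tabulate the states by total A-exponent and number of loops L (A-exp: L × count):
  A^6: L=5 ×1
  A^4: L=4 ×6
  A^2: L=3 ×15
  A^0: L=2 ×19, L=4 ×1
  A^-2: L=1 ×11, L=3 ×4
  A^-4: L=2 ×6
  A^-6: L=3 ×1
Each group contributes A^e * Σ count * d^(L-1):
Powers of d = -A^2 - A^-2: d^2 = A^4 + 2 + A^-4; d^3 = -A^6 - 3*A^2 - 3*A^-2 - A^-6; d^4 = A^8 + 4*A^4 + 6 + 4*A^-4 + A^-8.
  A^6 * (d^4) = A^14 + 4*A^10 + 6*A^6 + 4*A^2 + A^-2
  A^4 * (6*d^3) = -6*A^10 - 18*A^6 - 18*A^2 - 6*A^-2
  A^2 * (15*d^2) = 15*A^6 + 30*A^2 + 15*A^-2
  A^0 * (19*d + d^3) = -A^6 - 22*A^2 - 22*A^-2 - A^-6
  A^-2 * (11 + 4*d^2) = 4*A^2 + 19*A^-2 + 4*A^-6
  A^-4 * (6*d) = -6*A^-2 - 6*A^-6
  A^-6 * (d^2) = A^-2 + 2*A^-6 + A^-10
Summing the groups: <K> = A^14 - 2*A^10 + 2*A^6 - 2*A^2 + 2*A^-2 - A^-6 + A^-10

Answer: A^14 - 2*A^10 + 2*A^6 - 2*A^2 + 2*A^-2 - A^-6 + A^-10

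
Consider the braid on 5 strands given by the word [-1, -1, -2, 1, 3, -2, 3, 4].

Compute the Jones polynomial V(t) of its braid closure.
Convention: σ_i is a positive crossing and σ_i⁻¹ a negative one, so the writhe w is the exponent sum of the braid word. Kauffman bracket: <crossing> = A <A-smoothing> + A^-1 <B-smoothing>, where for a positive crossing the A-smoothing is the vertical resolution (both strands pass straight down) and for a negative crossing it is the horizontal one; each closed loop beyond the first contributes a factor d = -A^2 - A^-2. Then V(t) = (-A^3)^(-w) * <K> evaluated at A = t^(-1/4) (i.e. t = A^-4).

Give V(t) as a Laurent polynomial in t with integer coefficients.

The presented braid s1^-1 s1^-1 s2^-1 s1 s3 s2^-1 s3 s4 on 5 strands reduces by inverse Markov moves (closure unchanged at each step):
  Destabilize: the word has the form β·s4 where s4 occurs only as the final letter (β ∈ B_4); drop it and the last strand → 4 strands.
Reduced to β = s1^-1 s1^-1 s2^-1 s1 s3 s2^-1 s3 on 4 strands, 7 crossings.
Compute on β:
Braid: s1^-1 s1^-1 s2^-1 s1 s3 s2^-1 s3 on 4 strands, 7 crossings.
Writhe w = (#positive) - (#negative) = 3 - 4 = -1.
State-sum expansion of <K>. There are 2^7 = 128 states.
For each crossing: s=0 is the vertical smoothing, s=1 horizontal. Crossing k contributes A^(sign_k * (1 - 2*s_k)); loop factor d = -A^2 - A^-2.
Tabulate the states by total A-exponent and number of loops L (A-exp: L × count):
  A^7: L=4 ×1
  A^5: L=3 ×7
  A^3: L=2 ×17, L=4 ×4
  A^1: L=1 ×14, L=3 ×20, L=5 ×1
  A^-1: L=2 ×27, L=4 ×8
  A^-3: L=1 ×5, L=3 ×15, L=5 ×1
  A^-5: L=2 ×4, L=4 ×3
  A^-7: L=3 ×1
Each group contributes A^e * Σ count * d^(L-1):
Powers of d = -A^2 - A^-2: d^2 = A^4 + 2 + A^-4; d^3 = -A^6 - 3*A^2 - 3*A^-2 - A^-6; d^4 = A^8 + 4*A^4 + 6 + 4*A^-4 + A^-8.
  A^7 * (d^3) = -A^13 - 3*A^9 - 3*A^5 - A
  A^5 * (7*d^2) = 7*A^9 + 14*A^5 + 7*A
  A^3 * (17*d + 4*d^3) = -4*A^9 - 29*A^5 - 29*A - 4*A^-3
  A^1 * (14 + 20*d^2 + d^4) = A^9 + 24*A^5 + 60*A + 24*A^-3 + A^-7
  A^-1 * (27*d + 8*d^3) = -8*A^5 - 51*A - 51*A^-3 - 8*A^-7
  A^-3 * (5 + 15*d^2 + d^4) = A^5 + 19*A + 41*A^-3 + 19*A^-7 + A^-11
  A^-5 * (4*d + 3*d^3) = -3*A - 13*A^-3 - 13*A^-7 - 3*A^-11
  A^-7 * (d^2) = A^-3 + 2*A^-7 + A^-11
Summing the groups: <K> = -A^13 + A^9 - A^5 + 2*A - 2*A^-3 + A^-7 - A^-11
Normalise by the writhe: (-A^3)^(-w) = (-A^3)^(1) = -A^3, so f(A) = -A^3 * <K> = A^16 - A^12 + A^8 - 2*A^4 + 2 - A^-4 + A^-8.
Substitute A = t^(-1/4), i.e. A^e → t^(-e/4): V(t) = t^2 - t + 2 - 2*t^-1 + t^-2 - t^-3 + t^-4

Answer: t^2 - t + 2 - 2*t^-1 + t^-2 - t^-3 + t^-4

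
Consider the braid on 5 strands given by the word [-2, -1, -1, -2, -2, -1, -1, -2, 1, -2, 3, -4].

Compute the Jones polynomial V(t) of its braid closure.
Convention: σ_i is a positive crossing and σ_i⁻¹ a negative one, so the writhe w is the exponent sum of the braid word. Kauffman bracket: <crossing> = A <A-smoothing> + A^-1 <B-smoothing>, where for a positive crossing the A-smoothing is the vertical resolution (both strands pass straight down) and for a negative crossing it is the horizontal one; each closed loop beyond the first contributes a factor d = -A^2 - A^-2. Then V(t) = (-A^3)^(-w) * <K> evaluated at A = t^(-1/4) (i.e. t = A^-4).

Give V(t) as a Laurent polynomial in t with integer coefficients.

The presented braid s2^-1 s1^-1 s1^-1 s2^-1 s2^-1 s1^-1 s1^-1 s2^-1 s1 s2^-1 s3 s4^-1 on 5 strands reduces by inverse Markov moves (closure unchanged at each step):
  Destabilize: the word has the form β·s4^-1 where s4^-1 occurs only as the final letter (β ∈ B_4); drop it and the last strand → 4 strands.
  Destabilize: the word has the form β·s3 where s3 occurs only as the final letter (β ∈ B_3); drop it and the last strand → 3 strands.
Reduced to β = s2^-1 s1^-1 s1^-1 s2^-1 s2^-1 s1^-1 s1^-1 s2^-1 s1 s2^-1 on 3 strands, 10 crossings.
Compute on β:
Braid: s2^-1 s1^-1 s1^-1 s2^-1 s2^-1 s1^-1 s1^-1 s2^-1 s1 s2^-1 on 3 strands, 10 crossings.
Writhe w = (#positive) - (#negative) = 1 - 9 = -8.
Enumerate smoothing states for the bracket polynomial. There are 2^10 = 1024 states.
Smooth each crossing (0=||, 1=⌣⌢); contribution A^(Σ sign_k(1-2s_k)) * d^(L-1).
Tabulate the states by total A-exponent and number of loops L (A-exp: L × count):
  A^10: L=6 ×1
  A^8: L=5 ×10
  A^6: L=4 ×41, L=6 ×4
  A^4: L=3 ×86, L=5 ×34
  A^2: L=2 ×92, L=4 ×114, L=6 ×4
  A^0: L=1 ×40, L=3 ×185, L=5 ×27
  A^-2: L=2 ×142, L=4 ×67, L=6 ×1
  A^-4: L=1 ×40, L=3 ×76, L=5 ×4
  A^-6: L=2 ×39, L=4 ×6
  A^-8: L=1 ×5, L=3 ×5
  A^-10: L=2 ×1
Each group contributes A^e * Σ count * d^(L-1):
Powers of d = -A^2 - A^-2: d^2 = A^4 + 2 + A^-4; d^3 = -A^6 - 3*A^2 - 3*A^-2 - A^-6; d^4 = A^8 + 4*A^4 + 6 + 4*A^-4 + A^-8; d^5 = -A^10 - 5*A^6 - 10*A^2 - 10*A^-2 - 5*A^-6 - A^-10.
  A^10 * (d^5) = -A^20 - 5*A^16 - 10*A^12 - 10*A^8 - 5*A^4 - 1
  A^8 * (10*d^4) = 10*A^16 + 40*A^12 + 60*A^8 + 40*A^4 + 10
  A^6 * (41*d^3 + 4*d^5) = -4*A^16 - 61*A^12 - 163*A^8 - 163*A^4 - 61 - 4*A^-4
  A^4 * (86*d^2 + 34*d^4) = 34*A^12 + 222*A^8 + 376*A^4 + 222 + 34*A^-4
  A^2 * (92*d + 114*d^3 + 4*d^5) = -4*A^12 - 134*A^8 - 474*A^4 - 474 - 134*A^-4 - 4*A^-8
  A^0 * (40 + 185*d^2 + 27*d^4) = 27*A^8 + 293*A^4 + 572 + 293*A^-4 + 27*A^-8
  A^-2 * (142*d + 67*d^3 + d^5) = -A^8 - 72*A^4 - 353 - 353*A^-4 - 72*A^-8 - A^-12
  A^-4 * (40 + 76*d^2 + 4*d^4) = 4*A^4 + 92 + 216*A^-4 + 92*A^-8 + 4*A^-12
  A^-6 * (39*d + 6*d^3) = -6 - 57*A^-4 - 57*A^-8 - 6*A^-12
  A^-8 * (5 + 5*d^2) = 5*A^-4 + 15*A^-8 + 5*A^-12
  A^-10 * (d) = -A^-8 - A^-12
Summing the groups: <K> = -A^20 + A^16 - A^12 + A^8 - A^4 + 1 + A^-12
Normalise by the writhe: (-A^3)^(-w) = (-A^3)^(8) = A^24, so f(A) = A^24 * <K> = -A^44 + A^40 - A^36 + A^32 - A^28 + A^24 + A^12.
Substitute A = t^(-1/4), i.e. A^e → t^(-e/4): V(t) = t^-3 + t^-6 - t^-7 + t^-8 - t^-9 + t^-10 - t^-11

Answer: t^-3 + t^-6 - t^-7 + t^-8 - t^-9 + t^-10 - t^-11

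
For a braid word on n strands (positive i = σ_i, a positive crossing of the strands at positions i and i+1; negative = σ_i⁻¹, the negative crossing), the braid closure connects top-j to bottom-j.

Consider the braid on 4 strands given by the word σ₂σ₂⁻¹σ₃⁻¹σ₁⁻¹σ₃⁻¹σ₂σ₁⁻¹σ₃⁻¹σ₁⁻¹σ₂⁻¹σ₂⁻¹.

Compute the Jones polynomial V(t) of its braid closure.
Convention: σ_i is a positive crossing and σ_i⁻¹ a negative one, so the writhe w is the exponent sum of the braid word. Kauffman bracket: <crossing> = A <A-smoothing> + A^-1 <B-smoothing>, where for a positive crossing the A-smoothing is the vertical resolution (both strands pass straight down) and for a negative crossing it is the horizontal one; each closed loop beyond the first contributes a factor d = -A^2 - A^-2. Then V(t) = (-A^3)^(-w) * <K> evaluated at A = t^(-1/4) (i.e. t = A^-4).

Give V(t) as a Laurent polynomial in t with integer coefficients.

The presented braid s2 s2^-1 s3^-1 s1^-1 s3^-1 s2 s1^-1 s3^-1 s1^-1 s2^-1 s2^-1 on 4 strands reduces by inverse Markov moves (closure unchanged at each step):
  Deconjugate: the word is γ·β·γ⁻¹ with γ = s2 (prefix) and γ⁻¹ = s2^-1 (suffix); strip both.
Reduced to β = s2^-1 s3^-1 s1^-1 s3^-1 s2 s1^-1 s3^-1 s1^-1 s2^-1 on 4 strands, 9 crossings.
Compute on β:
Braid: s2^-1 s3^-1 s1^-1 s3^-1 s2 s1^-1 s3^-1 s1^-1 s2^-1 on 4 strands, 9 crossings.
Writhe w = (#positive) - (#negative) = 1 - 8 = -7.
State-sum expansion of <K>. There are 2^9 = 512 states.
Smooth each crossing (0=||, 1=⌣⌢); contribution A^(Σ sign_k(1-2s_k)) * d^(L-1).
Tabulate the states by total A-exponent and number of loops L (A-exp: L × count):
  A^9: L=6 ×1
  A^7: L=5 ×9
  A^5: L=4 ×35, L=6 ×1
  A^3: L=3 ×74, L=5 ×10
  A^1: L=2 ×85, L=4 ×41
  A^-1: L=1 ×42, L=3 ×80, L=5 ×4
  A^-3: L=2 ×65, L=4 ×19
  A^-5: L=1 ×9, L=3 ×26, L=5 ×1
  A^-7: L=2 ×6, L=4 ×3
  A^-9: L=3 ×1
Each group contributes A^e * Σ count * d^(L-1):
Powers of d = -A^2 - A^-2: d^2 = A^4 + 2 + A^-4; d^3 = -A^6 - 3*A^2 - 3*A^-2 - A^-6; d^4 = A^8 + 4*A^4 + 6 + 4*A^-4 + A^-8; d^5 = -A^10 - 5*A^6 - 10*A^2 - 10*A^-2 - 5*A^-6 - A^-10.
  A^9 * (d^5) = -A^19 - 5*A^15 - 10*A^11 - 10*A^7 - 5*A^3 - A^-1
  A^7 * (9*d^4) = 9*A^15 + 36*A^11 + 54*A^7 + 36*A^3 + 9*A^-1
  A^5 * (35*d^3 + d^5) = -A^15 - 40*A^11 - 115*A^7 - 115*A^3 - 40*A^-1 - A^-5
  A^3 * (74*d^2 + 10*d^4) = 10*A^11 + 114*A^7 + 208*A^3 + 114*A^-1 + 10*A^-5
  A^1 * (85*d + 41*d^3) = -41*A^7 - 208*A^3 - 208*A^-1 - 41*A^-5
  A^-1 * (42 + 80*d^2 + 4*d^4) = 4*A^7 + 96*A^3 + 226*A^-1 + 96*A^-5 + 4*A^-9
  A^-3 * (65*d + 19*d^3) = -19*A^3 - 122*A^-1 - 122*A^-5 - 19*A^-9
  A^-5 * (9 + 26*d^2 + d^4) = A^3 + 30*A^-1 + 67*A^-5 + 30*A^-9 + A^-13
  A^-7 * (6*d + 3*d^3) = -3*A^-1 - 15*A^-5 - 15*A^-9 - 3*A^-13
  A^-9 * (d^2) = A^-5 + 2*A^-9 + A^-13
Summing the groups: <K> = -A^19 + 3*A^15 - 4*A^11 + 6*A^7 - 6*A^3 + 5*A^-1 - 5*A^-5 + 2*A^-9 - A^-13
Normalise by the writhe: (-A^3)^(-w) = (-A^3)^(7) = -A^21, so f(A) = -A^21 * <K> = A^40 - 3*A^36 + 4*A^32 - 6*A^28 + 6*A^24 - 5*A^20 + 5*A^16 - 2*A^12 + A^8.
Substitute A = t^(-1/4), i.e. A^e → t^(-e/4): V(t) = t^-2 - 2*t^-3 + 5*t^-4 - 5*t^-5 + 6*t^-6 - 6*t^-7 + 4*t^-8 - 3*t^-9 + t^-10

Answer: t^-2 - 2*t^-3 + 5*t^-4 - 5*t^-5 + 6*t^-6 - 6*t^-7 + 4*t^-8 - 3*t^-9 + t^-10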